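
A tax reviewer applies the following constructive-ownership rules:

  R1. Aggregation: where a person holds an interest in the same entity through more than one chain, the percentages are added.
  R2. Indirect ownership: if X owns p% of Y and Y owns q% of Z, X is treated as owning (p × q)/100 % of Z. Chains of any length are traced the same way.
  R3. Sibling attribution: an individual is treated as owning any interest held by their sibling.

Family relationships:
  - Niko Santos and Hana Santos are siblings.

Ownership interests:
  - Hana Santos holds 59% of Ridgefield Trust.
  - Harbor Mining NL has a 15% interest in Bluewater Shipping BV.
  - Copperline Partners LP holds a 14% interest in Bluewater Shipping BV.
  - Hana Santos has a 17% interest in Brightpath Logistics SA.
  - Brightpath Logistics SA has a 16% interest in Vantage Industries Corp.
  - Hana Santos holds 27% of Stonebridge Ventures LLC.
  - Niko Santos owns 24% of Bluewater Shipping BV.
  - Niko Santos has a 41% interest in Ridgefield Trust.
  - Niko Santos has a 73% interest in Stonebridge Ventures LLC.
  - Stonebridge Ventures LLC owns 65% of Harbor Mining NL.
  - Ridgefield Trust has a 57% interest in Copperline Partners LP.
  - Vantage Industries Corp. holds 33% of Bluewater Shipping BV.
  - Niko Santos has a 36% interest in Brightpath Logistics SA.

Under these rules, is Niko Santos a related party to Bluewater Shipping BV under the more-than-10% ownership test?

Yes

By sibling attribution (R3), Niko Santos is treated as also owning Hana Santos's interest in Ridgefield Trust, giving 41% + 59% = 100%.
By sibling attribution (R3), Niko Santos is treated as also owning Hana Santos's interest in Stonebridge Ventures LLC, giving 73% + 27% = 100%.
By sibling attribution (R3), Niko Santos is treated as also owning Hana Santos's interest in Brightpath Logistics SA, giving 36% + 17% = 53%.
Chain via Ridgefield Trust → Copperline Partners LP (R2): 100% × 57% × 14% = 7.98% of Bluewater Shipping BV.
Chain via Stonebridge Ventures LLC → Harbor Mining NL (R2): 100% × 65% × 15% = 9.75% of Bluewater Shipping BV.
Chain via Brightpath Logistics SA → Vantage Industries Corp. (R2): 53% × 16% × 33% = 2.7984% of Bluewater Shipping BV.
Direct interest in Bluewater Shipping BV: 24%.
Aggregating (R1): 7.98% + 9.75% + 2.7984% + 24% = 44.5284%.
44.5284% exceeds the 10% threshold, so Niko is a related party to Bluewater Shipping BV.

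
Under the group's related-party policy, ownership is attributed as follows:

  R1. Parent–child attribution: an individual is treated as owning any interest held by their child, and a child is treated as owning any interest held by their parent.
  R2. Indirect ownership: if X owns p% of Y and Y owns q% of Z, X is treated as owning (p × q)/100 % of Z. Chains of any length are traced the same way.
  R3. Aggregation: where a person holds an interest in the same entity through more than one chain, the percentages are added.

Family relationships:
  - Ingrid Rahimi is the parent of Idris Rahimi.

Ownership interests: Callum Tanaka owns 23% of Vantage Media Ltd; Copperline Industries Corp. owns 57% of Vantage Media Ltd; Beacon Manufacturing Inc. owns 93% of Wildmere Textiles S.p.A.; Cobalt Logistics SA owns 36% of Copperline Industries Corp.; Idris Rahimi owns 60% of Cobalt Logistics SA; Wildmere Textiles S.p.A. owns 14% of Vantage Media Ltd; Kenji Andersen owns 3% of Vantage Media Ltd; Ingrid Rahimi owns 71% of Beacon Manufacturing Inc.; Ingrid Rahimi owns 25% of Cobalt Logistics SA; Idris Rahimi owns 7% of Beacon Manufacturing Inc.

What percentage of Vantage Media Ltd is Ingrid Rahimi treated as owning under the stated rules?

By parent–child attribution (R1), Ingrid Rahimi is treated as also owning Idris Rahimi's interest in Beacon Manufacturing Inc, giving 71% + 7% = 78%.
By parent–child attribution (R1), Ingrid Rahimi is treated as also owning Idris Rahimi's interest in Cobalt Logistics SA, giving 25% + 60% = 85%.
Chain via Beacon Manufacturing Inc. → Wildmere Textiles S.p.A. (R2): 78% × 93% × 14% = 10.1556% of Vantage Media Ltd.
Chain via Cobalt Logistics SA → Copperline Industries Corp. (R2): 85% × 36% × 57% = 17.442% of Vantage Media Ltd.
Aggregating (R3): 10.1556% + 17.442% = 27.5976%.

27.5976%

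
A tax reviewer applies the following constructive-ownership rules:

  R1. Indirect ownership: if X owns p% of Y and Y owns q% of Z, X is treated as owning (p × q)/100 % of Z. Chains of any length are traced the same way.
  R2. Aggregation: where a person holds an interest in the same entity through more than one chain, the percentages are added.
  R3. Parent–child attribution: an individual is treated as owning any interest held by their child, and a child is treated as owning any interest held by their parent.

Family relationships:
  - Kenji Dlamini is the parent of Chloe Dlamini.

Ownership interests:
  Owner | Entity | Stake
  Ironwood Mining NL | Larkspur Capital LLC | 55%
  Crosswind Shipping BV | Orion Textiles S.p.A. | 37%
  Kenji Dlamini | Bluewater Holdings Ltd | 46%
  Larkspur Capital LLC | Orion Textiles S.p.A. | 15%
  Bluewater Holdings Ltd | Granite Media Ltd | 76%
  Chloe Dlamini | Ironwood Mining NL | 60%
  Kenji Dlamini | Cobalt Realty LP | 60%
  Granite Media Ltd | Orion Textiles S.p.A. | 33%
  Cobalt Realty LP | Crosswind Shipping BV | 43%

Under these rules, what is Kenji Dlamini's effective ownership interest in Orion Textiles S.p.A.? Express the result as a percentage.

By parent–child attribution (R3), Kenji Dlamini is treated as owning Chloe Dlamini's 60% interest in Ironwood Mining NL.
Chain via Cobalt Realty LP → Crosswind Shipping BV (R1): 60% × 43% × 37% = 9.546% of Orion Textiles S.p.A.
Chain via Bluewater Holdings Ltd → Granite Media Ltd (R1): 46% × 76% × 33% = 11.5368% of Orion Textiles S.p.A.
Chain via Ironwood Mining NL → Larkspur Capital LLC (R1): 60% × 55% × 15% = 4.95% of Orion Textiles S.p.A.
Aggregating (R2): 9.546% + 11.5368% + 4.95% = 26.0328%.

26.0328%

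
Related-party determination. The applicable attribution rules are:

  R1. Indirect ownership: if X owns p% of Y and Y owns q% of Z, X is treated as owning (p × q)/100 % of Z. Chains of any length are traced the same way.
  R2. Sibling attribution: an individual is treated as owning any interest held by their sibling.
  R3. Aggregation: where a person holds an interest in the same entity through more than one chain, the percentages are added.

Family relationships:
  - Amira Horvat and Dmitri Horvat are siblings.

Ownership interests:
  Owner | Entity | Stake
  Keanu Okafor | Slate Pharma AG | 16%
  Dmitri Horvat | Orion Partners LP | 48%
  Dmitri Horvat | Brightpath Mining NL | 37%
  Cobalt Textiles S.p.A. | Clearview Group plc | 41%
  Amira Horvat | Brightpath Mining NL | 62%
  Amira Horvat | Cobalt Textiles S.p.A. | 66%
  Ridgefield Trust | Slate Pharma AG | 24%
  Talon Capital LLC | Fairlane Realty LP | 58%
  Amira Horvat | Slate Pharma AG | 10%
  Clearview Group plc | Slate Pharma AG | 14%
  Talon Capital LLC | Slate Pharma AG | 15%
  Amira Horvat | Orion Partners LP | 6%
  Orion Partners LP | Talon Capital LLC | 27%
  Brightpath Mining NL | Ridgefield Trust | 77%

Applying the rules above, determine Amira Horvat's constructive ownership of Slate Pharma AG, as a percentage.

34.2706%

By sibling attribution (R2), Amira Horvat is treated as also owning Dmitri Horvat's interest in Orion Partners LP, giving 6% + 48% = 54%.
By sibling attribution (R2), Amira Horvat is treated as also owning Dmitri Horvat's interest in Brightpath Mining NL, giving 62% + 37% = 99%.
Chain via Orion Partners LP → Talon Capital LLC (R1): 54% × 27% × 15% = 2.187% of Slate Pharma AG.
Chain via Brightpath Mining NL → Ridgefield Trust (R1): 99% × 77% × 24% = 18.2952% of Slate Pharma AG.
Chain via Cobalt Textiles S.p.A. → Clearview Group plc (R1): 66% × 41% × 14% = 3.7884% of Slate Pharma AG.
Direct interest in Slate Pharma AG: 10%.
Aggregating (R3): 2.187% + 18.2952% + 3.7884% + 10% = 34.2706%.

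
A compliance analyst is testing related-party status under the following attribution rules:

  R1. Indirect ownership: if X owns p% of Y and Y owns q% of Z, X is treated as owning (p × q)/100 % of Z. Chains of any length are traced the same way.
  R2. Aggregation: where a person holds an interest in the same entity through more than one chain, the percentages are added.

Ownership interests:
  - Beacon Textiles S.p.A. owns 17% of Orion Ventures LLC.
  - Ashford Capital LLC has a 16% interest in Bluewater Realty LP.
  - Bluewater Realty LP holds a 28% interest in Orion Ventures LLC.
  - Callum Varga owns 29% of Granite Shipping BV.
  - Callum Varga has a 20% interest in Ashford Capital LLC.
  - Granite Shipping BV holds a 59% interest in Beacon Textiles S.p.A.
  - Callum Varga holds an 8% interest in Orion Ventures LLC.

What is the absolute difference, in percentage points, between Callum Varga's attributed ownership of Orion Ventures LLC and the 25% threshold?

Chain via Ashford Capital LLC → Bluewater Realty LP (R1): 20% × 16% × 28% = 0.896% of Orion Ventures LLC.
Chain via Granite Shipping BV → Beacon Textiles S.p.A. (R1): 29% × 59% × 17% = 2.9087% of Orion Ventures LLC.
Direct interest in Orion Ventures LLC: 8%.
Aggregating (R2): 0.896% + 2.9087% + 8% = 11.8047%.
11.8047% falls short of the 25% threshold by 13.1953 percentage points.

13.1953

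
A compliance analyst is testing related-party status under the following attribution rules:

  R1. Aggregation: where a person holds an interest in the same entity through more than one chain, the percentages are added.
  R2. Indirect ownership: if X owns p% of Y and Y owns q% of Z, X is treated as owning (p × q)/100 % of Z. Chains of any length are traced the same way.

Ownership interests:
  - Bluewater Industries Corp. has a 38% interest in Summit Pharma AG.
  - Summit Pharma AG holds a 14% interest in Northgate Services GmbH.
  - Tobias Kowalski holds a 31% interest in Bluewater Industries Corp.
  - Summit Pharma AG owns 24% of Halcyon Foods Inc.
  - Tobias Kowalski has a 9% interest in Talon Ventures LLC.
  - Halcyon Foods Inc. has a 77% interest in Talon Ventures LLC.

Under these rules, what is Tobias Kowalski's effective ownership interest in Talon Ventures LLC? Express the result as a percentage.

11.176944%

Chain via Bluewater Industries Corp. → Summit Pharma AG → Halcyon Foods Inc. (R2): 31% × 38% × 24% × 77% = 2.176944% of Talon Ventures LLC.
Direct interest in Talon Ventures LLC: 9%.
Aggregating (R1): 2.176944% + 9% = 11.176944%.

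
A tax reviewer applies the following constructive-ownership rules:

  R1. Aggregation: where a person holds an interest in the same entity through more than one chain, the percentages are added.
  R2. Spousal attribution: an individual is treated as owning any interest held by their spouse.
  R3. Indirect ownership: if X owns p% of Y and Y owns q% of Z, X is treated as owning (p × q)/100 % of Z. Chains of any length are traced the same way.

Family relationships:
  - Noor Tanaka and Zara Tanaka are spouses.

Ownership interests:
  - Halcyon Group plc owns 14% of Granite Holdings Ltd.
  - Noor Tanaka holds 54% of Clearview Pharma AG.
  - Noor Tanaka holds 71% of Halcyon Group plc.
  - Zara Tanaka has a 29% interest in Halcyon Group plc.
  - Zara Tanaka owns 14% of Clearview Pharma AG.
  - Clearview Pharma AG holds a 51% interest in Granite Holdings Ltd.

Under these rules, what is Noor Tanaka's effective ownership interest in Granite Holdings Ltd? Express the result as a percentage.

48.68%

By spousal attribution (R2), Noor Tanaka is treated as also owning Zara Tanaka's interest in Clearview Pharma AG, giving 54% + 14% = 68%.
By spousal attribution (R2), Noor Tanaka is treated as also owning Zara Tanaka's interest in Halcyon Group plc, giving 71% + 29% = 100%.
Chain via Clearview Pharma AG (R3): 68% × 51% = 34.68% of Granite Holdings Ltd.
Chain via Halcyon Group plc (R3): 100% × 14% = 14% of Granite Holdings Ltd.
Aggregating (R1): 34.68% + 14% = 48.68%.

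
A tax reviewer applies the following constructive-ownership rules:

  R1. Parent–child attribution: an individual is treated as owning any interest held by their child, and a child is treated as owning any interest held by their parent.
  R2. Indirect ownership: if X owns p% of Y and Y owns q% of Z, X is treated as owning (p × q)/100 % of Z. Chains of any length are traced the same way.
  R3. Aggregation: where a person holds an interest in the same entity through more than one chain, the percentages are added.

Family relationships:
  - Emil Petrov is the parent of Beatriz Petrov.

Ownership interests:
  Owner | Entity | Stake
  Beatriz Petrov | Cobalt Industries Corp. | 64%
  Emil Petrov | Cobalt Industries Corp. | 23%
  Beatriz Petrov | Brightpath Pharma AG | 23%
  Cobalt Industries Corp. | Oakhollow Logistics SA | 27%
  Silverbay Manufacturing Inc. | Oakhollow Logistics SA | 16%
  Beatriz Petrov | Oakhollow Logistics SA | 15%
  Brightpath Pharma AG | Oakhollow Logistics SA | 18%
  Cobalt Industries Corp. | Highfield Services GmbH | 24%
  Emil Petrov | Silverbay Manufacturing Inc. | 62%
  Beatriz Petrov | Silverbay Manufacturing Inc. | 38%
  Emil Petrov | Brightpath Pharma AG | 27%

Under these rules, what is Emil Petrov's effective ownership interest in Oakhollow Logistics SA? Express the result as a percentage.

63.49%

By parent–child attribution (R1), Emil Petrov is treated as also owning Beatriz Petrov's interest in Silverbay Manufacturing Inc, giving 62% + 38% = 100%.
By parent–child attribution (R1), Emil Petrov is treated as also owning Beatriz Petrov's interest in Cobalt Industries Corp, giving 23% + 64% = 87%.
By parent–child attribution (R1), Emil Petrov is treated as also owning Beatriz Petrov's interest in Brightpath Pharma AG, giving 27% + 23% = 50%.
By parent–child attribution (R1), Emil Petrov is treated as owning Beatriz Petrov's 15% interest in Oakhollow Logistics SA.
Chain via Silverbay Manufacturing Inc. (R2): 100% × 16% = 16% of Oakhollow Logistics SA.
Chain via Cobalt Industries Corp. (R2): 87% × 27% = 23.49% of Oakhollow Logistics SA.
Chain via Brightpath Pharma AG (R2): 50% × 18% = 9% of Oakhollow Logistics SA.
Direct interest in Oakhollow Logistics SA: 15%.
Aggregating (R3): 16% + 23.49% + 9% + 15% = 63.49%.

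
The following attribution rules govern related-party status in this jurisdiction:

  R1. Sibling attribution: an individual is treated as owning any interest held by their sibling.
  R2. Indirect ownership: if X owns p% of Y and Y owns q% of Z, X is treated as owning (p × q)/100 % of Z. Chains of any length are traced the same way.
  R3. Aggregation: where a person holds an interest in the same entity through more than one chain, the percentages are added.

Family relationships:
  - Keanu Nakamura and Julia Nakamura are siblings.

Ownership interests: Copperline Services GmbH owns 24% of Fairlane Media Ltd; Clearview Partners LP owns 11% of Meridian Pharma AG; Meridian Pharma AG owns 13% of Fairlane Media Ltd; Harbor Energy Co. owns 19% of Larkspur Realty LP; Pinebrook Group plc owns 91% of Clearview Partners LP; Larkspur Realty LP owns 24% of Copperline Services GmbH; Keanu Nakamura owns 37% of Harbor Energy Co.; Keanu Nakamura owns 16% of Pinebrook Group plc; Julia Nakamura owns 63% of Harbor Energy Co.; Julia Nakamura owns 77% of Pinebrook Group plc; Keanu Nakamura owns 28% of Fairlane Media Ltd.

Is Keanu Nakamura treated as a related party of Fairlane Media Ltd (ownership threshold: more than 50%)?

No

By sibling attribution (R1), Keanu Nakamura is treated as also owning Julia Nakamura's interest in Pinebrook Group plc, giving 16% + 77% = 93%.
By sibling attribution (R1), Keanu Nakamura is treated as also owning Julia Nakamura's interest in Harbor Energy Co, giving 37% + 63% = 100%.
Chain via Pinebrook Group plc → Clearview Partners LP → Meridian Pharma AG (R2): 93% × 91% × 11% × 13% = 1.210209% of Fairlane Media Ltd.
Chain via Harbor Energy Co. → Larkspur Realty LP → Copperline Services GmbH (R2): 100% × 19% × 24% × 24% = 1.0944% of Fairlane Media Ltd.
Direct interest in Fairlane Media Ltd: 28%.
Aggregating (R3): 1.210209% + 1.0944% + 28% = 30.304609%.
30.304609% does not exceed the 50% threshold, so Keanu is not a related party to Fairlane Media Ltd.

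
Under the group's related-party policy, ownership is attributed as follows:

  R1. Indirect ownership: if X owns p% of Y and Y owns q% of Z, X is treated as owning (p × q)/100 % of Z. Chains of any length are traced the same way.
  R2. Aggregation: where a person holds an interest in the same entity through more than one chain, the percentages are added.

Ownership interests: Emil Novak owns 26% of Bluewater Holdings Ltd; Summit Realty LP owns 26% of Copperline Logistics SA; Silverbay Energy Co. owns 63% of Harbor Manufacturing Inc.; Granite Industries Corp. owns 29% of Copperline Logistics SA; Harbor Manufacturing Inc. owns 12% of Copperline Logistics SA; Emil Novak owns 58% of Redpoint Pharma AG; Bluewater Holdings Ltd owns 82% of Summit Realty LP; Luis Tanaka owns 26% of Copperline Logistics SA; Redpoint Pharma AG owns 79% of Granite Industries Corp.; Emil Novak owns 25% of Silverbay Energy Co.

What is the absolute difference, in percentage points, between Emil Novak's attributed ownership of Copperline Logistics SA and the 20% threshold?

0.721

Chain via Redpoint Pharma AG → Granite Industries Corp. (R1): 58% × 79% × 29% = 13.2878% of Copperline Logistics SA.
Chain via Silverbay Energy Co. → Harbor Manufacturing Inc. (R1): 25% × 63% × 12% = 1.89% of Copperline Logistics SA.
Chain via Bluewater Holdings Ltd → Summit Realty LP (R1): 26% × 82% × 26% = 5.5432% of Copperline Logistics SA.
Aggregating (R2): 13.2878% + 1.89% + 5.5432% = 20.721%.
20.721% exceeds the 20% threshold by 0.721 percentage points.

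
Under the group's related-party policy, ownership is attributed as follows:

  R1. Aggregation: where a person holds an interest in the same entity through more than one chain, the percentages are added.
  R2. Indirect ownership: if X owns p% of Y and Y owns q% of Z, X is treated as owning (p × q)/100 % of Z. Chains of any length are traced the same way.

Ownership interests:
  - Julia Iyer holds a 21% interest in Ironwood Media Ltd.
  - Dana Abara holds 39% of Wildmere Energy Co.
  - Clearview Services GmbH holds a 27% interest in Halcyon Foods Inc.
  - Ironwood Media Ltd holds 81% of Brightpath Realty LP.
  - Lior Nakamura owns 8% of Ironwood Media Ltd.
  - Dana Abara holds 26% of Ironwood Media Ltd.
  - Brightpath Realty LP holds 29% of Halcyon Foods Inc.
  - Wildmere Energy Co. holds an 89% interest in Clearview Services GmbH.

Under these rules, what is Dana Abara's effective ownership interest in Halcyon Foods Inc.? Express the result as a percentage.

Chain via Wildmere Energy Co. → Clearview Services GmbH (R2): 39% × 89% × 27% = 9.3717% of Halcyon Foods Inc.
Chain via Ironwood Media Ltd → Brightpath Realty LP (R2): 26% × 81% × 29% = 6.1074% of Halcyon Foods Inc.
Aggregating (R1): 9.3717% + 6.1074% = 15.4791%.

15.4791%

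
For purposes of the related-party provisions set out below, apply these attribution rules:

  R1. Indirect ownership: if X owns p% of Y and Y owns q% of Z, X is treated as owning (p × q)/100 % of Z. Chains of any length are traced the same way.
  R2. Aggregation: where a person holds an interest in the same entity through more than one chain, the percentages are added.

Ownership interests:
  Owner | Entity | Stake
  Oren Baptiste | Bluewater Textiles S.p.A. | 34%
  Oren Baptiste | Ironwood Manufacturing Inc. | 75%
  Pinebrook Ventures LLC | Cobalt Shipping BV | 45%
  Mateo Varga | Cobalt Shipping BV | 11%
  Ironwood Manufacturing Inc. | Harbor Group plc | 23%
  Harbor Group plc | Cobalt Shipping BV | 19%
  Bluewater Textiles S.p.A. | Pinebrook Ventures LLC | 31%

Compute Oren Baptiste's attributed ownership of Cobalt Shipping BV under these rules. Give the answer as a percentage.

8.0205%

Chain via Bluewater Textiles S.p.A. → Pinebrook Ventures LLC (R1): 34% × 31% × 45% = 4.743% of Cobalt Shipping BV.
Chain via Ironwood Manufacturing Inc. → Harbor Group plc (R1): 75% × 23% × 19% = 3.2775% of Cobalt Shipping BV.
Aggregating (R2): 4.743% + 3.2775% = 8.0205%.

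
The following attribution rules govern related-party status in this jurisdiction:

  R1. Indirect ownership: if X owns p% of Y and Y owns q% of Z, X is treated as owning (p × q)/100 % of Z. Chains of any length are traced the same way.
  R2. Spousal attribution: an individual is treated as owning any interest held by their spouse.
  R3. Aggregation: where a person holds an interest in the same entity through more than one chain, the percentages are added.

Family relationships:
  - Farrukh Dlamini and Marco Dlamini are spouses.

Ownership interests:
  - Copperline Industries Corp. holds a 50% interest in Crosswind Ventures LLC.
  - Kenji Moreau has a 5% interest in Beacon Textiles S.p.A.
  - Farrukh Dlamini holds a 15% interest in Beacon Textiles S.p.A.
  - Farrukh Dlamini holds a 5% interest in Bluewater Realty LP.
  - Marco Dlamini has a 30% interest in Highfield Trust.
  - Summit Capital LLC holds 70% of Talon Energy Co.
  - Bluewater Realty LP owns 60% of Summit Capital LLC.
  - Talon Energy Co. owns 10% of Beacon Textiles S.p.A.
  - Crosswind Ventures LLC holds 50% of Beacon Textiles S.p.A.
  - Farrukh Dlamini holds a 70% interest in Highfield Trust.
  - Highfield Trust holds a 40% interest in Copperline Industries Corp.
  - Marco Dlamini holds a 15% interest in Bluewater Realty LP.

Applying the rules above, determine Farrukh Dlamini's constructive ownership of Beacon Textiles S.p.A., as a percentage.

25.84%

By spousal attribution (R2), Farrukh Dlamini is treated as also owning Marco Dlamini's interest in Highfield Trust, giving 70% + 30% = 100%.
By spousal attribution (R2), Farrukh Dlamini is treated as also owning Marco Dlamini's interest in Bluewater Realty LP, giving 5% + 15% = 20%.
Chain via Highfield Trust → Copperline Industries Corp. → Crosswind Ventures LLC (R1): 100% × 40% × 50% × 50% = 10% of Beacon Textiles S.p.A.
Chain via Bluewater Realty LP → Summit Capital LLC → Talon Energy Co. (R1): 20% × 60% × 70% × 10% = 0.84% of Beacon Textiles S.p.A.
Direct interest in Beacon Textiles S.p.A: 15%.
Aggregating (R3): 10% + 0.84% + 15% = 25.84%.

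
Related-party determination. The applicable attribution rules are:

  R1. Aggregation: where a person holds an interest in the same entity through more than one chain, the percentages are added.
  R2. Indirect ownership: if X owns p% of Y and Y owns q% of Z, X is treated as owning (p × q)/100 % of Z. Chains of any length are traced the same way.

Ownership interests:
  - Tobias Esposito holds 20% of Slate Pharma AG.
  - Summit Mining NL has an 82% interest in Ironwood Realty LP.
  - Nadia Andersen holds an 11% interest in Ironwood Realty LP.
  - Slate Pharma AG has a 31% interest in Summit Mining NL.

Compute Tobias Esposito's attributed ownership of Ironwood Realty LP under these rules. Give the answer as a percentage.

5.084%

Chain via Slate Pharma AG → Summit Mining NL (R2): 20% × 31% × 82% = 5.084% of Ironwood Realty LP.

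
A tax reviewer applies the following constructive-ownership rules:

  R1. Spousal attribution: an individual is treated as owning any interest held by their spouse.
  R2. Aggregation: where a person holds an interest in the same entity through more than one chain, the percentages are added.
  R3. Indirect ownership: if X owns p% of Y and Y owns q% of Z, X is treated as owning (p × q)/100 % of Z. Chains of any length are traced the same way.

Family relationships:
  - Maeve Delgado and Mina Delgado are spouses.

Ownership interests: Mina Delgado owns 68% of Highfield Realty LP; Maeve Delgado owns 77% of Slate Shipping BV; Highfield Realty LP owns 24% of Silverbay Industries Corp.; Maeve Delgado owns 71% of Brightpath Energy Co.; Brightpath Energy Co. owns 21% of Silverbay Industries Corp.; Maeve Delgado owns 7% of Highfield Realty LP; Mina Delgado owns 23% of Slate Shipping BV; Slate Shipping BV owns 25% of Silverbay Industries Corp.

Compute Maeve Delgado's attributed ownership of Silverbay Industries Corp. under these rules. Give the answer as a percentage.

57.91%

By spousal attribution (R1), Maeve Delgado is treated as also owning Mina Delgado's interest in Highfield Realty LP, giving 7% + 68% = 75%.
By spousal attribution (R1), Maeve Delgado is treated as also owning Mina Delgado's interest in Slate Shipping BV, giving 77% + 23% = 100%.
Chain via Brightpath Energy Co. (R3): 71% × 21% = 14.91% of Silverbay Industries Corp.
Chain via Highfield Realty LP (R3): 75% × 24% = 18% of Silverbay Industries Corp.
Chain via Slate Shipping BV (R3): 100% × 25% = 25% of Silverbay Industries Corp.
Aggregating (R2): 14.91% + 18% + 25% = 57.91%.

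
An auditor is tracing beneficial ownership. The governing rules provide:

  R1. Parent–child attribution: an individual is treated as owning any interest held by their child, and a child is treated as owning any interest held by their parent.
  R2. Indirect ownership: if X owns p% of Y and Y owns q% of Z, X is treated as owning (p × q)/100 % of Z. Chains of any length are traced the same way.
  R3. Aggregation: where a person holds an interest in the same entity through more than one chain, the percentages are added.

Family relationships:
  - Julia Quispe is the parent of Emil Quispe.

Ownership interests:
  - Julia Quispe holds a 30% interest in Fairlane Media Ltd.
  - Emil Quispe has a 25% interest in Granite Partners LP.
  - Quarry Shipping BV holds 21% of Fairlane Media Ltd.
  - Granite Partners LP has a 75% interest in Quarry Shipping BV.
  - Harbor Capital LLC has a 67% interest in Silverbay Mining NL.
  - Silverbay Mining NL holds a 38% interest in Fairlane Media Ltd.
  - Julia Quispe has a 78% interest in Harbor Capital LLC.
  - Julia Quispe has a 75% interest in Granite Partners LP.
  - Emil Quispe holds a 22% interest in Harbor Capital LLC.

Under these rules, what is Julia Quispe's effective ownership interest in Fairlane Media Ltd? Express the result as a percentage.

71.21%

By parent–child attribution (R1), Julia Quispe is treated as also owning Emil Quispe's interest in Granite Partners LP, giving 75% + 25% = 100%.
By parent–child attribution (R1), Julia Quispe is treated as also owning Emil Quispe's interest in Harbor Capital LLC, giving 78% + 22% = 100%.
Chain via Granite Partners LP → Quarry Shipping BV (R2): 100% × 75% × 21% = 15.75% of Fairlane Media Ltd.
Chain via Harbor Capital LLC → Silverbay Mining NL (R2): 100% × 67% × 38% = 25.46% of Fairlane Media Ltd.
Direct interest in Fairlane Media Ltd: 30%.
Aggregating (R3): 15.75% + 25.46% + 30% = 71.21%.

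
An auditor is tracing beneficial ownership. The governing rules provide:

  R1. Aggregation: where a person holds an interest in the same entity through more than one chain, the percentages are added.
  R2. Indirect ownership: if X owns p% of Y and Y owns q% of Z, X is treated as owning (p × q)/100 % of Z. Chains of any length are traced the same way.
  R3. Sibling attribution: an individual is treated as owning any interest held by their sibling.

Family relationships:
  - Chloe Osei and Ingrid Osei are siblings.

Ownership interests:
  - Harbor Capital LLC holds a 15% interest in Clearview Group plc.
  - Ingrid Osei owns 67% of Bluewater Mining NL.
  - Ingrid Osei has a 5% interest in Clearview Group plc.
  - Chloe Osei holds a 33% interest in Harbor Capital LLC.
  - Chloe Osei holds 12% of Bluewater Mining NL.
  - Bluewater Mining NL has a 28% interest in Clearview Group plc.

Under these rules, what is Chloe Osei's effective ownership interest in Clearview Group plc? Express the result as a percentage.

By sibling attribution (R3), Chloe Osei is treated as also owning Ingrid Osei's interest in Bluewater Mining NL, giving 12% + 67% = 79%.
By sibling attribution (R3), Chloe Osei is treated as owning Ingrid Osei's 5% interest in Clearview Group plc.
Chain via Bluewater Mining NL (R2): 79% × 28% = 22.12% of Clearview Group plc.
Chain via Harbor Capital LLC (R2): 33% × 15% = 4.95% of Clearview Group plc.
Direct interest in Clearview Group plc: 5%.
Aggregating (R1): 22.12% + 4.95% + 5% = 32.07%.

32.07%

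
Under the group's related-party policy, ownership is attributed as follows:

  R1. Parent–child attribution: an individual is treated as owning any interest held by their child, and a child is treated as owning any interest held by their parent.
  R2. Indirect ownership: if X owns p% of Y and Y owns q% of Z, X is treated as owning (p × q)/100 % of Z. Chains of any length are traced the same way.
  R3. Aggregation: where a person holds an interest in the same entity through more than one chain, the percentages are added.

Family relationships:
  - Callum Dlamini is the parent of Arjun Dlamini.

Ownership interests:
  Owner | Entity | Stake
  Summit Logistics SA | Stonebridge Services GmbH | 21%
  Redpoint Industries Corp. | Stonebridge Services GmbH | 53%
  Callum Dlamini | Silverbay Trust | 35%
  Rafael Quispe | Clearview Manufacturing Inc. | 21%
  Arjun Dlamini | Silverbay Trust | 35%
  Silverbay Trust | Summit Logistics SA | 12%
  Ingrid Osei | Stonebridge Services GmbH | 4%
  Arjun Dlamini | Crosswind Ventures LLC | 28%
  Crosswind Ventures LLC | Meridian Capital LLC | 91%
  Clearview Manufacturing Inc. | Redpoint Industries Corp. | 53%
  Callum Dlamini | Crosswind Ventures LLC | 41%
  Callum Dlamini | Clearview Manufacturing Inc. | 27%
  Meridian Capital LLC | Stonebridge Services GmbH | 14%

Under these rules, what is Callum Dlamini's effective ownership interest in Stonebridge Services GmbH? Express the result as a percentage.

18.1389%

By parent–child attribution (R1), Callum Dlamini is treated as also owning Arjun Dlamini's interest in Silverbay Trust, giving 35% + 35% = 70%.
By parent–child attribution (R1), Callum Dlamini is treated as also owning Arjun Dlamini's interest in Crosswind Ventures LLC, giving 41% + 28% = 69%.
Chain via Silverbay Trust → Summit Logistics SA (R2): 70% × 12% × 21% = 1.764% of Stonebridge Services GmbH.
Chain via Crosswind Ventures LLC → Meridian Capital LLC (R2): 69% × 91% × 14% = 8.7906% of Stonebridge Services GmbH.
Chain via Clearview Manufacturing Inc. → Redpoint Industries Corp. (R2): 27% × 53% × 53% = 7.5843% of Stonebridge Services GmbH.
Aggregating (R3): 1.764% + 8.7906% + 7.5843% = 18.1389%.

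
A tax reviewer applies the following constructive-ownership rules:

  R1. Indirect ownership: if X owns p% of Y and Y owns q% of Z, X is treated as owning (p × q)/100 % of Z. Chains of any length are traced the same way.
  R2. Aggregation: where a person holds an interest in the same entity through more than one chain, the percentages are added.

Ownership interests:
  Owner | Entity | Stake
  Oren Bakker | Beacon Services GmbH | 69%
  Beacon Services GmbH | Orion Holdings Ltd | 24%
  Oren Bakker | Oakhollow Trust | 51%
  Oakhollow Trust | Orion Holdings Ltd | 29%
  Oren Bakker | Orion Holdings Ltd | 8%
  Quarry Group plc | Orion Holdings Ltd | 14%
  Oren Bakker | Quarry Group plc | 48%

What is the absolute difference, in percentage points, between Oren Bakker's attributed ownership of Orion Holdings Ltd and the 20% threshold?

Chain via Quarry Group plc (R1): 48% × 14% = 6.72% of Orion Holdings Ltd.
Chain via Oakhollow Trust (R1): 51% × 29% = 14.79% of Orion Holdings Ltd.
Chain via Beacon Services GmbH (R1): 69% × 24% = 16.56% of Orion Holdings Ltd.
Direct interest in Orion Holdings Ltd: 8%.
Aggregating (R2): 6.72% + 14.79% + 16.56% + 8% = 46.07%.
46.07% exceeds the 20% threshold by 26.07 percentage points.

26.07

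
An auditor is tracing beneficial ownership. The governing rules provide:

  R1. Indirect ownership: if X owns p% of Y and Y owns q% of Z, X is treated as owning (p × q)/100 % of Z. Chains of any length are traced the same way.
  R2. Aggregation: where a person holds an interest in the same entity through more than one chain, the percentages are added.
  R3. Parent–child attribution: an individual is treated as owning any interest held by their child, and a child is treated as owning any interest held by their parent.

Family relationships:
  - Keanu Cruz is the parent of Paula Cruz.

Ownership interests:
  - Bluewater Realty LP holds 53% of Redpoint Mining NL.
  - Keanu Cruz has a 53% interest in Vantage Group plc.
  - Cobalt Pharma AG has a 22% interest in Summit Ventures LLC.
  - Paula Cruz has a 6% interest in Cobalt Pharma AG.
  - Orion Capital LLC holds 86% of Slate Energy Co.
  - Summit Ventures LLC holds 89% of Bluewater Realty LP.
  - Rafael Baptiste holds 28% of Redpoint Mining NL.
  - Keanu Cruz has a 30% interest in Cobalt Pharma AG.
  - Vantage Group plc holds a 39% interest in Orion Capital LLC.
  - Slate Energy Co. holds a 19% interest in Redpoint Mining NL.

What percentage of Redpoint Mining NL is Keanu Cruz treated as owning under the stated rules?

By parent–child attribution (R3), Keanu Cruz is treated as also owning Paula Cruz's interest in Cobalt Pharma AG, giving 30% + 6% = 36%.
Chain via Vantage Group plc → Orion Capital LLC → Slate Energy Co. (R1): 53% × 39% × 86% × 19% = 3.377478% of Redpoint Mining NL.
Chain via Cobalt Pharma AG → Summit Ventures LLC → Bluewater Realty LP (R1): 36% × 22% × 89% × 53% = 3.735864% of Redpoint Mining NL.
Aggregating (R2): 3.377478% + 3.735864% = 7.113342%.

7.113342%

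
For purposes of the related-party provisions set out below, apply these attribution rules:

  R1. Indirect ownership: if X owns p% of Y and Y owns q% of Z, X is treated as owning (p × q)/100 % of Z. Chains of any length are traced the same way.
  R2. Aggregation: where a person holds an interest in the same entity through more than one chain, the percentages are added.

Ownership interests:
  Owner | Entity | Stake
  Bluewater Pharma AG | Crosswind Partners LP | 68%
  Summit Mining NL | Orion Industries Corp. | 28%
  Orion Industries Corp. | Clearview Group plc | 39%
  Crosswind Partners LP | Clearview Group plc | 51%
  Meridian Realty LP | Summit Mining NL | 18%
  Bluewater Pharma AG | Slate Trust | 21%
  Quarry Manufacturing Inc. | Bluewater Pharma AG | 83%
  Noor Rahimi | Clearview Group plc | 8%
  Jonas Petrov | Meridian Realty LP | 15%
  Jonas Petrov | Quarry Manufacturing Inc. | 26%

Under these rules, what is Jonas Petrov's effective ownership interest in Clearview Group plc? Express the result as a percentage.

7.778784%

Chain via Quarry Manufacturing Inc. → Bluewater Pharma AG → Crosswind Partners LP (R1): 26% × 83% × 68% × 51% = 7.483944% of Clearview Group plc.
Chain via Meridian Realty LP → Summit Mining NL → Orion Industries Corp. (R1): 15% × 18% × 28% × 39% = 0.29484% of Clearview Group plc.
Aggregating (R2): 7.483944% + 0.29484% = 7.778784%.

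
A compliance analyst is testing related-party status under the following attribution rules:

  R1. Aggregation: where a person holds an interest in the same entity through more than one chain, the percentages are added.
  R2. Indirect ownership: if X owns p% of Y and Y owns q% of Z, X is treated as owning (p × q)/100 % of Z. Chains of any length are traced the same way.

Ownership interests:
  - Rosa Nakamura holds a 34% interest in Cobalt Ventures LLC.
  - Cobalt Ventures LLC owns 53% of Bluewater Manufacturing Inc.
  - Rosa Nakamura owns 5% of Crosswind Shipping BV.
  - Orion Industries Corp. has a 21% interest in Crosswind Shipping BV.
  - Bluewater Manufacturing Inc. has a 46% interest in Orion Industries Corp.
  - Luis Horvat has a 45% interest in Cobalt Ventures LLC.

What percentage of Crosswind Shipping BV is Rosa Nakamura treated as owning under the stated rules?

6.740732%

Chain via Cobalt Ventures LLC → Bluewater Manufacturing Inc. → Orion Industries Corp. (R2): 34% × 53% × 46% × 21% = 1.740732% of Crosswind Shipping BV.
Direct interest in Crosswind Shipping BV: 5%.
Aggregating (R1): 1.740732% + 5% = 6.740732%.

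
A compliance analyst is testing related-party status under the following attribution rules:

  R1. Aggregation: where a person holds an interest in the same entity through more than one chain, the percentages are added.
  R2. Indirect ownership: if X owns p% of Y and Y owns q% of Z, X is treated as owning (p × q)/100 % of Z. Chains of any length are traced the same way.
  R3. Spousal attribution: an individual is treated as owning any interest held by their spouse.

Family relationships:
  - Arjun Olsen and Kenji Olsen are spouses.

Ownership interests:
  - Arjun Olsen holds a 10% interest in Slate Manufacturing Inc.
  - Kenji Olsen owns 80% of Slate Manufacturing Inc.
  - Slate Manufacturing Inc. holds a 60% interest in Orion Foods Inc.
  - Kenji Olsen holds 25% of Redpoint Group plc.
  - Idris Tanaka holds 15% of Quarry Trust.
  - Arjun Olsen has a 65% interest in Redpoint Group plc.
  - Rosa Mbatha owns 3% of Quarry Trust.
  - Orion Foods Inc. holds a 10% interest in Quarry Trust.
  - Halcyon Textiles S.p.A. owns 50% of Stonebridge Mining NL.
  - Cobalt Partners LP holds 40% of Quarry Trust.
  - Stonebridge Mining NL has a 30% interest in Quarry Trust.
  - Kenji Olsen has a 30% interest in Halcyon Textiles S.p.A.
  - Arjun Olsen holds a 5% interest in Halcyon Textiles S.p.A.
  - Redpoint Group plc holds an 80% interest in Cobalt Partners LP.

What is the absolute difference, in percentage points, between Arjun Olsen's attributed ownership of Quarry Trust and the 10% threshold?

By spousal attribution (R3), Arjun Olsen is treated as also owning Kenji Olsen's interest in Redpoint Group plc, giving 65% + 25% = 90%.
By spousal attribution (R3), Arjun Olsen is treated as also owning Kenji Olsen's interest in Slate Manufacturing Inc, giving 10% + 80% = 90%.
By spousal attribution (R3), Arjun Olsen is treated as also owning Kenji Olsen's interest in Halcyon Textiles S.p.A, giving 5% + 30% = 35%.
Chain via Redpoint Group plc → Cobalt Partners LP (R2): 90% × 80% × 40% = 28.8% of Quarry Trust.
Chain via Slate Manufacturing Inc. → Orion Foods Inc. (R2): 90% × 60% × 10% = 5.4% of Quarry Trust.
Chain via Halcyon Textiles S.p.A. → Stonebridge Mining NL (R2): 35% × 50% × 30% = 5.25% of Quarry Trust.
Aggregating (R1): 28.8% + 5.4% + 5.25% = 39.45%.
39.45% exceeds the 10% threshold by 29.45 percentage points.

29.45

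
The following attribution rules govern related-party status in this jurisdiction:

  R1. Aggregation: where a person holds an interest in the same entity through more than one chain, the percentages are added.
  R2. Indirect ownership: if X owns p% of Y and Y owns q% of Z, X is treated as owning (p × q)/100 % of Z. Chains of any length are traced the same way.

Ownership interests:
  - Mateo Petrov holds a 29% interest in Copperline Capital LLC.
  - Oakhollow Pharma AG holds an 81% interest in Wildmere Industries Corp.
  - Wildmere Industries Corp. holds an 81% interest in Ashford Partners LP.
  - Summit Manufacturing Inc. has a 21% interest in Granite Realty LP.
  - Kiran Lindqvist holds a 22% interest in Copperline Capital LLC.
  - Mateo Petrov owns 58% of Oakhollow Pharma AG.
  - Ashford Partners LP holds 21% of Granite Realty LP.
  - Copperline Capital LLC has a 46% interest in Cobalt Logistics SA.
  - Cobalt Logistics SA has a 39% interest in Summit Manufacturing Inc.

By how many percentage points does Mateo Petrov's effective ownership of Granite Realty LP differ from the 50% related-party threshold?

Chain via Oakhollow Pharma AG → Wildmere Industries Corp. → Ashford Partners LP (R2): 58% × 81% × 81% × 21% = 7.991298% of Granite Realty LP.
Chain via Copperline Capital LLC → Cobalt Logistics SA → Summit Manufacturing Inc. (R2): 29% × 46% × 39% × 21% = 1.092546% of Granite Realty LP.
Aggregating (R1): 7.991298% + 1.092546% = 9.083844%.
9.083844% falls short of the 50% threshold by 40.916156 percentage points.

40.916156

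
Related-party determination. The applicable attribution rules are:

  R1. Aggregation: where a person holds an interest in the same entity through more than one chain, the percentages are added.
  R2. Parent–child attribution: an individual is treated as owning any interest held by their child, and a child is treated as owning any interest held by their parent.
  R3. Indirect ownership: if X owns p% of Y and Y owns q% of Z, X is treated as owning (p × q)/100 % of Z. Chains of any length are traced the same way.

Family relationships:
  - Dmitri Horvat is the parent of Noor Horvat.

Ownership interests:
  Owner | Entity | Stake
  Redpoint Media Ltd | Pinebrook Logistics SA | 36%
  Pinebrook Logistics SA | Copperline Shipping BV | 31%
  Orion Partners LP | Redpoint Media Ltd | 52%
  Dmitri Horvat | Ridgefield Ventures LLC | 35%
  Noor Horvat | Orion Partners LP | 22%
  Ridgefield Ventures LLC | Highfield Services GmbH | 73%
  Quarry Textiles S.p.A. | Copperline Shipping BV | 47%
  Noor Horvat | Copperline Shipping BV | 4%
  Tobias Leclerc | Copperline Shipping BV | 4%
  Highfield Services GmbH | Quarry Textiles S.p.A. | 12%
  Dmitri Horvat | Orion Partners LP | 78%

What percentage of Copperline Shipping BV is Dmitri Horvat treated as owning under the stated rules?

11.24422%

By parent–child attribution (R2), Dmitri Horvat is treated as also owning Noor Horvat's interest in Orion Partners LP, giving 78% + 22% = 100%.
By parent–child attribution (R2), Dmitri Horvat is treated as owning Noor Horvat's 4% interest in Copperline Shipping BV.
Chain via Ridgefield Ventures LLC → Highfield Services GmbH → Quarry Textiles S.p.A. (R3): 35% × 73% × 12% × 47% = 1.44102% of Copperline Shipping BV.
Chain via Orion Partners LP → Redpoint Media Ltd → Pinebrook Logistics SA (R3): 100% × 52% × 36% × 31% = 5.8032% of Copperline Shipping BV.
Direct interest in Copperline Shipping BV: 4%.
Aggregating (R1): 1.44102% + 5.8032% + 4% = 11.24422%.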